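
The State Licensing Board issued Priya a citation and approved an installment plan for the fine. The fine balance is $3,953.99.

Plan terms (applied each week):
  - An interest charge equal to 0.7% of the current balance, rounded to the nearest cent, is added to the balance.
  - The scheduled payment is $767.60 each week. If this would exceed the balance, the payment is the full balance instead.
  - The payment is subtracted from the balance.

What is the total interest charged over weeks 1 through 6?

$87.65

Week 1: $3,953.99 +$27.68 interest = $3,981.67; pay $767.60 → $3,214.07
Week 2: $3,214.07 +$22.50 interest = $3,236.57; pay $767.60 → $2,468.97
Week 3: $2,468.97 +$17.28 interest = $2,486.25; pay $767.60 → $1,718.65
Week 4: $1,718.65 +$12.03 interest = $1,730.68; pay $767.60 → $963.08
Week 5: $963.08 +$6.74 interest = $969.82; pay $767.60 → $202.22
Week 6: $202.22 +$1.42 interest = $203.64; pay $203.64 → $0.00
Total interest: $27.68 + $22.50 + $17.28 + $12.03 + $6.74 + $1.42 = $87.65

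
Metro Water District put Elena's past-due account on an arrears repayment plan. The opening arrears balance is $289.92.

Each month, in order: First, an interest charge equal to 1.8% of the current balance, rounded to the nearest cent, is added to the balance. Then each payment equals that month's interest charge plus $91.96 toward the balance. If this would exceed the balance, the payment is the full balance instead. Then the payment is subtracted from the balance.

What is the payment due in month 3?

Month 1: opening $289.92; interest $5.22 → $295.14; payment $97.18; balance $197.96
Month 2: opening $197.96; interest $3.56 → $201.52; payment $95.52; balance $106.00
Month 3: opening $106.00; interest $1.91 → $107.91; payment $93.87; balance $14.04

$93.87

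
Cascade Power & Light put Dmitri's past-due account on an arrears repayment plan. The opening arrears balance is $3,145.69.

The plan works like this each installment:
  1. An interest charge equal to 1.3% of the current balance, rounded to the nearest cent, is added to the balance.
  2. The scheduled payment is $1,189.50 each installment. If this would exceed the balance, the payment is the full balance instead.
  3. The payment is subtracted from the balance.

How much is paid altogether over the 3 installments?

# | Opening | Interest | Payment | End bal
1 | $3,145.69 | $40.89 | $1,189.50 | $1,997.08
2 | $1,997.08 | $25.96 | $1,189.50 | $833.54
3 | $833.54 | $10.84 | $844.38 | $0.00
Total paid: $3,223.38

$3,223.38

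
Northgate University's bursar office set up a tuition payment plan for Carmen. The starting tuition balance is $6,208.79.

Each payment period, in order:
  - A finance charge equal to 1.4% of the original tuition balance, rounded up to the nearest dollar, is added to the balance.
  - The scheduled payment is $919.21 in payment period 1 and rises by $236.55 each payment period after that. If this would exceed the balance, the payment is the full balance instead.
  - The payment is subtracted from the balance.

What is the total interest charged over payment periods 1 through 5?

Payment period 1: $6,208.79 +$87.00 interest = $6,295.79; pay $919.21 → $5,376.58
Payment period 2: $5,376.58 +$87.00 interest = $5,463.58; pay $1,155.76 → $4,307.82
Payment period 3: $4,307.82 +$87.00 interest = $4,394.82; pay $1,392.31 → $3,002.51
Payment period 4: $3,002.51 +$87.00 interest = $3,089.51; pay $1,628.86 → $1,460.65
Payment period 5: $1,460.65 +$87.00 interest = $1,547.65; pay $1,547.65 → $0.00
Total interest: $87.00 + $87.00 + $87.00 + $87.00 + $87.00 = $435.00

$435.00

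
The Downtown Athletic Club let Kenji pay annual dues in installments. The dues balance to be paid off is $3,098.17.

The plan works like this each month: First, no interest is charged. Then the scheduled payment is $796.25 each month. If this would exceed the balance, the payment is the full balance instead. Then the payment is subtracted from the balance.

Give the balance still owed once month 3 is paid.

Month 1: opening $3,098.17; payment $796.25; balance $2,301.92
Month 2: opening $2,301.92; payment $796.25; balance $1,505.67
Month 3: opening $1,505.67; payment $796.25; balance $709.42

$709.42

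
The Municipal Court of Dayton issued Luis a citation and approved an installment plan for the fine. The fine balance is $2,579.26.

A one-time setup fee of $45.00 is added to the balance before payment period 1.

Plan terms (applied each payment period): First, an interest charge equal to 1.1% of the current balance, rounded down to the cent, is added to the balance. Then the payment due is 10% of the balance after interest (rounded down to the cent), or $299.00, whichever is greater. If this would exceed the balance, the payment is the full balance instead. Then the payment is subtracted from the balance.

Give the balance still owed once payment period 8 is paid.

$378.10

# | Opening | Interest | Payment | End bal
1 | $2,624.26 | $28.86 | $299.00 | $2,354.12
2 | $2,354.12 | $25.89 | $299.00 | $2,081.01
3 | $2,081.01 | $22.89 | $299.00 | $1,804.90
4 | $1,804.90 | $19.85 | $299.00 | $1,525.75
5 | $1,525.75 | $16.78 | $299.00 | $1,243.53
6 | $1,243.53 | $13.67 | $299.00 | $958.20
7 | $958.20 | $10.54 | $299.00 | $669.74
8 | $669.74 | $7.36 | $299.00 | $378.10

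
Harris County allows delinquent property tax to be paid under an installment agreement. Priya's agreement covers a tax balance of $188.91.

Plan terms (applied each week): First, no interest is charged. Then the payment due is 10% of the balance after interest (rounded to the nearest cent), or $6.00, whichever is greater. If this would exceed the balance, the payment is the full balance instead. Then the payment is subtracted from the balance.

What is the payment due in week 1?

$18.89

Week 1: opening $188.91; payment $18.89; balance $170.02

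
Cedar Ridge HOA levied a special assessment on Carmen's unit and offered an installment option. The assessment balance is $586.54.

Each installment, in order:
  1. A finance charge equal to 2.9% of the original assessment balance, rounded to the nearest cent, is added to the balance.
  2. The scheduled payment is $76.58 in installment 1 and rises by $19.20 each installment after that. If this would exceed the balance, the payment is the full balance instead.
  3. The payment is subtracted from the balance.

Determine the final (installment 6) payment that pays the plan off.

Installment 1: $586.54 +$17.01 interest = $603.55; pay $76.58 → $526.97
Installment 2: $526.97 +$17.01 interest = $543.98; pay $95.78 → $448.20
Installment 3: $448.20 +$17.01 interest = $465.21; pay $114.98 → $350.23
Installment 4: $350.23 +$17.01 interest = $367.24; pay $134.18 → $233.06
Installment 5: $233.06 +$17.01 interest = $250.07; pay $153.38 → $96.69
Installment 6: $96.69 +$17.01 interest = $113.70; pay $113.70 → $0.00

$113.70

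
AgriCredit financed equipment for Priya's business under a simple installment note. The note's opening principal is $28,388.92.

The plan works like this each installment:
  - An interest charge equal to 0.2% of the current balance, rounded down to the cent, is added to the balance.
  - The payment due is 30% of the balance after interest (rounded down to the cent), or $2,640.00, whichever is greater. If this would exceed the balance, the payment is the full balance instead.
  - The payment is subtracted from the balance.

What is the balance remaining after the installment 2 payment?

$13,966.27

Installment 1: opening $28,388.92; interest $56.77 → $28,445.69; payment $8,533.70; balance $19,911.99
Installment 2: opening $19,911.99; interest $39.82 → $19,951.81; payment $5,985.54; balance $13,966.27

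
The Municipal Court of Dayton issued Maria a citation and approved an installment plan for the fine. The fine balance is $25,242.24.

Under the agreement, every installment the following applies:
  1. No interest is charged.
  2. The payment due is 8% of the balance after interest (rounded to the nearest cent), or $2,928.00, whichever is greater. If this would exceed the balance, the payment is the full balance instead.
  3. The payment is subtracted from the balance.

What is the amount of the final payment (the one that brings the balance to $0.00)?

Installment 1: opening $25,242.24; payment $2,928.00; balance $22,314.24
Installment 2: opening $22,314.24; payment $2,928.00; balance $19,386.24
Installment 3: opening $19,386.24; payment $2,928.00; balance $16,458.24
Installment 4: opening $16,458.24; payment $2,928.00; balance $13,530.24
Installment 5: opening $13,530.24; payment $2,928.00; balance $10,602.24
Installment 6: opening $10,602.24; payment $2,928.00; balance $7,674.24
Installment 7: opening $7,674.24; payment $2,928.00; balance $4,746.24
Installment 8: opening $4,746.24; payment $2,928.00; balance $1,818.24
Installment 9: opening $1,818.24; payment $1,818.24; balance $0.00

$1,818.24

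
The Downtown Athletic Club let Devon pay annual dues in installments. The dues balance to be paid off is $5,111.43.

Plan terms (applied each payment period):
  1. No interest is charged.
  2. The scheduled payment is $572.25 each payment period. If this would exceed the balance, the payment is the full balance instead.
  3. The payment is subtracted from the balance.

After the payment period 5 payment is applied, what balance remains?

$2,250.18

Payment period 1: opening $5,111.43; payment $572.25; balance $4,539.18
Payment period 2: opening $4,539.18; payment $572.25; balance $3,966.93
Payment period 3: opening $3,966.93; payment $572.25; balance $3,394.68
Payment period 4: opening $3,394.68; payment $572.25; balance $2,822.43
Payment period 5: opening $2,822.43; payment $572.25; balance $2,250.18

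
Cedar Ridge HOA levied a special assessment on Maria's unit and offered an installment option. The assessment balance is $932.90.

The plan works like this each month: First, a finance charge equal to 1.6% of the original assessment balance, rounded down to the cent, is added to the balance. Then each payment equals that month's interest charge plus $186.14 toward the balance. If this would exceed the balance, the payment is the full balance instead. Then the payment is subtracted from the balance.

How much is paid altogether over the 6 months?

$1,022.42

Month 1: $932.90 +$14.92 interest = $947.82; pay $201.06 → $746.76
Month 2: $746.76 +$14.92 interest = $761.68; pay $201.06 → $560.62
Month 3: $560.62 +$14.92 interest = $575.54; pay $201.06 → $374.48
Month 4: $374.48 +$14.92 interest = $389.40; pay $201.06 → $188.34
Month 5: $188.34 +$14.92 interest = $203.26; pay $201.06 → $2.20
Month 6: $2.20 +$14.92 interest = $17.12; pay $17.12 → $0.00
Total paid: $1,022.42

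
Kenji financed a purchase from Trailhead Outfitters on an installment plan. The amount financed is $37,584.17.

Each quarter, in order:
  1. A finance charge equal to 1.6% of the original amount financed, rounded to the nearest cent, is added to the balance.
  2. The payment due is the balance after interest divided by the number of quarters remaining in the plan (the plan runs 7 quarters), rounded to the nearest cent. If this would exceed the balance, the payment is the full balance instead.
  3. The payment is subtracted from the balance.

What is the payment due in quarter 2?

# | Opening | Interest | Payment | End bal
1 | $37,584.17 | $601.35 | $5,455.07 | $32,730.45
2 | $32,730.45 | $601.35 | $5,555.30 | $27,776.50

$5,555.30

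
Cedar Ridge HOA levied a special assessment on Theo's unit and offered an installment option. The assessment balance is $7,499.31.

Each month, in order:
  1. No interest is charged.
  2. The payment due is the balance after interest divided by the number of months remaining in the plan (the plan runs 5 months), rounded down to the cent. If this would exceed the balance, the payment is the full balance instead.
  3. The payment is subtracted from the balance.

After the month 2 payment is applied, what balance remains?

$4,499.59

Month 1: $7,499.31 − $1,499.86 → $5,999.45
Month 2: $5,999.45 − $1,499.86 → $4,499.59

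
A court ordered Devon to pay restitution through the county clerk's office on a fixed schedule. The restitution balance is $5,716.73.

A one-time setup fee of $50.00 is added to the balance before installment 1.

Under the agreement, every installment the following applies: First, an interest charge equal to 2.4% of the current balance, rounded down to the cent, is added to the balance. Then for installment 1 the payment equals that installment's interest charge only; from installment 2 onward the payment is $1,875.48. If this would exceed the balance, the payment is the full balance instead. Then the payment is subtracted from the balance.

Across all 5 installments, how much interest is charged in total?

$437.83

# | Opening | Interest | Payment | End bal
1 | $5,766.73 | $138.40 | $138.40 | $5,766.73
2 | $5,766.73 | $138.40 | $1,875.48 | $4,029.65
3 | $4,029.65 | $96.71 | $1,875.48 | $2,250.88
4 | $2,250.88 | $54.02 | $1,875.48 | $429.42
5 | $429.42 | $10.30 | $439.72 | $0.00
Total interest: $138.40 + $138.40 + $96.71 + $54.02 + $10.30 = $437.83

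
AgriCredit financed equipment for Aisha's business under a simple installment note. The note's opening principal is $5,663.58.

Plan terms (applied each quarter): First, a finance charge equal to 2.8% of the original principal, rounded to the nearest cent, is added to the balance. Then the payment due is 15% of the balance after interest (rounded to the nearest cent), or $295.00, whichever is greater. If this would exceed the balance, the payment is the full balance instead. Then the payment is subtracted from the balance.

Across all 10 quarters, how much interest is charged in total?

$1,585.80

Quarter 1: $5,663.58 +$158.58 interest = $5,822.16; pay $873.32 → $4,948.84
Quarter 2: $4,948.84 +$158.58 interest = $5,107.42; pay $766.11 → $4,341.31
Quarter 3: $4,341.31 +$158.58 interest = $4,499.89; pay $674.98 → $3,824.91
Quarter 4: $3,824.91 +$158.58 interest = $3,983.49; pay $597.52 → $3,385.97
Quarter 5: $3,385.97 +$158.58 interest = $3,544.55; pay $531.68 → $3,012.87
Quarter 6: $3,012.87 +$158.58 interest = $3,171.45; pay $475.72 → $2,695.73
Quarter 7: $2,695.73 +$158.58 interest = $2,854.31; pay $428.15 → $2,426.16
Quarter 8: $2,426.16 +$158.58 interest = $2,584.74; pay $387.71 → $2,197.03
Quarter 9: $2,197.03 +$158.58 interest = $2,355.61; pay $353.34 → $2,002.27
Quarter 10: $2,002.27 +$158.58 interest = $2,160.85; pay $324.13 → $1,836.72
Total interest: $158.58 + $158.58 + $158.58 + $158.58 + $158.58 + $158.58 + $158.58 + $158.58 + $158.58 + $158.58 = $1,585.80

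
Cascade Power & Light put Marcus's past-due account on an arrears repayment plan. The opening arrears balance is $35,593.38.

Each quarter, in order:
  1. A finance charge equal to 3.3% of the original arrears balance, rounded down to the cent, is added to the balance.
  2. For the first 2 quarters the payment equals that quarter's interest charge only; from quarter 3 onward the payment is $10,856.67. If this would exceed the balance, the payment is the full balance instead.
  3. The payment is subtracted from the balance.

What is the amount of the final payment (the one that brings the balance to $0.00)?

$7,721.69

Quarter 1: $35,593.38 +$1,174.58 interest = $36,767.96; pay $1,174.58 → $35,593.38
Quarter 2: $35,593.38 +$1,174.58 interest = $36,767.96; pay $1,174.58 → $35,593.38
Quarter 3: $35,593.38 +$1,174.58 interest = $36,767.96; pay $10,856.67 → $25,911.29
Quarter 4: $25,911.29 +$1,174.58 interest = $27,085.87; pay $10,856.67 → $16,229.20
Quarter 5: $16,229.20 +$1,174.58 interest = $17,403.78; pay $10,856.67 → $6,547.11
Quarter 6: $6,547.11 +$1,174.58 interest = $7,721.69; pay $7,721.69 → $0.00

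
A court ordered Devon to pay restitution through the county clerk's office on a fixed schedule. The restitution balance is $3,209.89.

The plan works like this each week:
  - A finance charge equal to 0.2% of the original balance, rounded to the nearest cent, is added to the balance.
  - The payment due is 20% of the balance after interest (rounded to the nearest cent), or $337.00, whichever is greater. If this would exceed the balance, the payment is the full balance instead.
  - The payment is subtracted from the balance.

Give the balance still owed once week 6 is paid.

Week 1: opening $3,209.89; interest $6.42 → $3,216.31; payment $643.26; balance $2,573.05
Week 2: opening $2,573.05; interest $6.42 → $2,579.47; payment $515.89; balance $2,063.58
Week 3: opening $2,063.58; interest $6.42 → $2,070.00; payment $414.00; balance $1,656.00
Week 4: opening $1,656.00; interest $6.42 → $1,662.42; payment $337.00; balance $1,325.42
Week 5: opening $1,325.42; interest $6.42 → $1,331.84; payment $337.00; balance $994.84
Week 6: opening $994.84; interest $6.42 → $1,001.26; payment $337.00; balance $664.26

$664.26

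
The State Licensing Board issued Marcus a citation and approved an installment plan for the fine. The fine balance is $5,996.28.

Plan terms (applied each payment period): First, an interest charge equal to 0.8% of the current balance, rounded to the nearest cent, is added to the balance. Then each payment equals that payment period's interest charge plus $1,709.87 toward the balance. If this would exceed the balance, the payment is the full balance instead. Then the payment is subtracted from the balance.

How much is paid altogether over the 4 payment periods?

$6,106.08

Payment period 1: opening $5,996.28; interest $47.97 → $6,044.25; payment $1,757.84; balance $4,286.41
Payment period 2: opening $4,286.41; interest $34.29 → $4,320.70; payment $1,744.16; balance $2,576.54
Payment period 3: opening $2,576.54; interest $20.61 → $2,597.15; payment $1,730.48; balance $866.67
Payment period 4: opening $866.67; interest $6.93 → $873.60; payment $873.60; balance $0.00
Total paid: $6,106.08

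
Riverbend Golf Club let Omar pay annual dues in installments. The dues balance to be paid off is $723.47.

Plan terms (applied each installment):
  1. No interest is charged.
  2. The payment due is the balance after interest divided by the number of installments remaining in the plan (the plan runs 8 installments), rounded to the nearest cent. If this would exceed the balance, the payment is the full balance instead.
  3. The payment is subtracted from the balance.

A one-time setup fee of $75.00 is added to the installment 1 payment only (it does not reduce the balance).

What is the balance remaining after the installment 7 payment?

Installment 1: $723.47 − $90.43 (+ $75.00 fee) → $633.04
Installment 2: $633.04 − $90.43 → $542.61
Installment 3: $542.61 − $90.44 → $452.17
Installment 4: $452.17 − $90.43 → $361.74
Installment 5: $361.74 − $90.44 → $271.30
Installment 6: $271.30 − $90.43 → $180.87
Installment 7: $180.87 − $90.44 → $90.43

$90.43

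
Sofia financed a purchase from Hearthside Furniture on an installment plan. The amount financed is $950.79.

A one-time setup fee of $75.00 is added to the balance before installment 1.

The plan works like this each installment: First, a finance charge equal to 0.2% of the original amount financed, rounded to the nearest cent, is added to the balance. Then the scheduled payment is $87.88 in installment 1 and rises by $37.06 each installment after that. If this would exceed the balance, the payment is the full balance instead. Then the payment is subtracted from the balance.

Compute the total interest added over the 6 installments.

Installment 1: $1,025.79 +$1.90 interest = $1,027.69; pay $87.88 → $939.81
Installment 2: $939.81 +$1.90 interest = $941.71; pay $124.94 → $816.77
Installment 3: $816.77 +$1.90 interest = $818.67; pay $162.00 → $656.67
Installment 4: $656.67 +$1.90 interest = $658.57; pay $199.06 → $459.51
Installment 5: $459.51 +$1.90 interest = $461.41; pay $236.12 → $225.29
Installment 6: $225.29 +$1.90 interest = $227.19; pay $227.19 → $0.00
Total interest: $1.90 + $1.90 + $1.90 + $1.90 + $1.90 + $1.90 = $11.40

$11.40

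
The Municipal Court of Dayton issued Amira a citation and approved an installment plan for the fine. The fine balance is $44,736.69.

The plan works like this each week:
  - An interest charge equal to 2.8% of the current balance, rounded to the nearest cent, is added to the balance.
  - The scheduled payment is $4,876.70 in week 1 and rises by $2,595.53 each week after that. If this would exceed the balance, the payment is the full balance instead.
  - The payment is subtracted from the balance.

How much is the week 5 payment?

$14,139.31

Week 1: opening $44,736.69; interest $1,252.63 → $45,989.32; payment $4,876.70; balance $41,112.62
Week 2: opening $41,112.62; interest $1,151.15 → $42,263.77; payment $7,472.23; balance $34,791.54
Week 3: opening $34,791.54; interest $974.16 → $35,765.70; payment $10,067.76; balance $25,697.94
Week 4: opening $25,697.94; interest $719.54 → $26,417.48; payment $12,663.29; balance $13,754.19
Week 5: opening $13,754.19; interest $385.12 → $14,139.31; payment $14,139.31; balance $0.00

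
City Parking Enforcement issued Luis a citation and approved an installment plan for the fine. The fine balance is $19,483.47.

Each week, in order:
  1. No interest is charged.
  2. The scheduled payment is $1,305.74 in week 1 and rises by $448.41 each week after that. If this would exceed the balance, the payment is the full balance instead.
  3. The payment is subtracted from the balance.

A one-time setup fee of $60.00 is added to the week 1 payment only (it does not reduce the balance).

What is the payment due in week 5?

Week 1: opening $19,483.47; payment $1,305.74 (+ $60.00 fee); balance $18,177.73
Week 2: opening $18,177.73; payment $1,754.15; balance $16,423.58
Week 3: opening $16,423.58; payment $2,202.56; balance $14,221.02
Week 4: opening $14,221.02; payment $2,650.97; balance $11,570.05
Week 5: opening $11,570.05; payment $3,099.38; balance $8,470.67

$3,099.38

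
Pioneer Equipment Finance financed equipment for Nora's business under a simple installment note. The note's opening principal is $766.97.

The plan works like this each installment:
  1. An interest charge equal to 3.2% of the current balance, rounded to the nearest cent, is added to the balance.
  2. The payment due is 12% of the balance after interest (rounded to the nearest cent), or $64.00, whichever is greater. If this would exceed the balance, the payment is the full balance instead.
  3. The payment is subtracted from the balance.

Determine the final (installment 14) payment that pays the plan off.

$37.55

# | Opening | Interest | Payment | End bal
1 | $766.97 | $24.54 | $94.98 | $696.53
2 | $696.53 | $22.29 | $86.26 | $632.56
3 | $632.56 | $20.24 | $78.34 | $574.46
4 | $574.46 | $18.38 | $71.14 | $521.70
5 | $521.70 | $16.69 | $64.61 | $473.78
6 | $473.78 | $15.16 | $64.00 | $424.94
7 | $424.94 | $13.60 | $64.00 | $374.54
8 | $374.54 | $11.99 | $64.00 | $322.53
9 | $322.53 | $10.32 | $64.00 | $268.85
10 | $268.85 | $8.60 | $64.00 | $213.45
11 | $213.45 | $6.83 | $64.00 | $156.28
12 | $156.28 | $5.00 | $64.00 | $97.28
13 | $97.28 | $3.11 | $64.00 | $36.39
14 | $36.39 | $1.16 | $37.55 | $0.00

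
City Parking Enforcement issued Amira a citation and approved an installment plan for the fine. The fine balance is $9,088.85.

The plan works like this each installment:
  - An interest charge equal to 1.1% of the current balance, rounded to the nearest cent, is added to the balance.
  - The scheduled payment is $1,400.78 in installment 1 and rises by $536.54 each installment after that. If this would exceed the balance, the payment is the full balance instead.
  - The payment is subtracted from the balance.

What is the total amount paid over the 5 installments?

$9,384.73

Installment 1: opening $9,088.85; interest $99.98 → $9,188.83; payment $1,400.78; balance $7,788.05
Installment 2: opening $7,788.05; interest $85.67 → $7,873.72; payment $1,937.32; balance $5,936.40
Installment 3: opening $5,936.40; interest $65.30 → $6,001.70; payment $2,473.86; balance $3,527.84
Installment 4: opening $3,527.84; interest $38.81 → $3,566.65; payment $3,010.40; balance $556.25
Installment 5: opening $556.25; interest $6.12 → $562.37; payment $562.37; balance $0.00
Total paid: $9,384.73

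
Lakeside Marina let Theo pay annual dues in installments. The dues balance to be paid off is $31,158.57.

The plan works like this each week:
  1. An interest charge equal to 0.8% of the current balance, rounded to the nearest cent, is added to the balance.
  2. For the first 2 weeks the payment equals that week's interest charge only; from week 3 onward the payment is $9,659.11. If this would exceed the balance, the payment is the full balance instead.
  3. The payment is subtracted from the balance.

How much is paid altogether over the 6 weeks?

$32,200.10

Week 1: $31,158.57 +$249.27 interest = $31,407.84; pay $249.27 → $31,158.57
Week 2: $31,158.57 +$249.27 interest = $31,407.84; pay $249.27 → $31,158.57
Week 3: $31,158.57 +$249.27 interest = $31,407.84; pay $9,659.11 → $21,748.73
Week 4: $21,748.73 +$173.99 interest = $21,922.72; pay $9,659.11 → $12,263.61
Week 5: $12,263.61 +$98.11 interest = $12,361.72; pay $9,659.11 → $2,702.61
Week 6: $2,702.61 +$21.62 interest = $2,724.23; pay $2,724.23 → $0.00
Total paid: $32,200.10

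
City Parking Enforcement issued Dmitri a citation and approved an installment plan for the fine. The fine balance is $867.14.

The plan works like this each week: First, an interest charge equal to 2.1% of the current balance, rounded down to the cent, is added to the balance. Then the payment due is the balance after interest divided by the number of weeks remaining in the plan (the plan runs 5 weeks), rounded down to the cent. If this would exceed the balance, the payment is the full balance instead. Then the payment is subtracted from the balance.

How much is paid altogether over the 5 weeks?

$923.29

Week 1: $867.14 +$18.20 interest = $885.34; pay $177.06 → $708.28
Week 2: $708.28 +$14.87 interest = $723.15; pay $180.78 → $542.37
Week 3: $542.37 +$11.38 interest = $553.75; pay $184.58 → $369.17
Week 4: $369.17 +$7.75 interest = $376.92; pay $188.46 → $188.46
Week 5: $188.46 +$3.95 interest = $192.41; pay $192.41 → $0.00
Total paid: $923.29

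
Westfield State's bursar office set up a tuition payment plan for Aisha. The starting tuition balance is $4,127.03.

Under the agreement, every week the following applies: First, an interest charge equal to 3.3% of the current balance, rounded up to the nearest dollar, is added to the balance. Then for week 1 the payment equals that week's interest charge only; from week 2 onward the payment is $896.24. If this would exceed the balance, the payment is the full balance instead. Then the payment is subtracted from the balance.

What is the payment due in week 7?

Week 1: $4,127.03 +$137.00 interest = $4,264.03; pay $137.00 → $4,127.03
Week 2: $4,127.03 +$137.00 interest = $4,264.03; pay $896.24 → $3,367.79
Week 3: $3,367.79 +$112.00 interest = $3,479.79; pay $896.24 → $2,583.55
Week 4: $2,583.55 +$86.00 interest = $2,669.55; pay $896.24 → $1,773.31
Week 5: $1,773.31 +$59.00 interest = $1,832.31; pay $896.24 → $936.07
Week 6: $936.07 +$31.00 interest = $967.07; pay $896.24 → $70.83
Week 7: $70.83 +$3.00 interest = $73.83; pay $73.83 → $0.00

$73.83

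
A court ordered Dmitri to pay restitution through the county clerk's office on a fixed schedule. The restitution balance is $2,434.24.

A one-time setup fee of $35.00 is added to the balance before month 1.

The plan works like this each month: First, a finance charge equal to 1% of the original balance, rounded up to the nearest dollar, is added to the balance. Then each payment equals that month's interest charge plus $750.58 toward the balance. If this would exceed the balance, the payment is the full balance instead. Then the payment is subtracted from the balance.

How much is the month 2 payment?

Month 1: $2,469.24 +$25.00 interest = $2,494.24; pay $775.58 → $1,718.66
Month 2: $1,718.66 +$25.00 interest = $1,743.66; pay $775.58 → $968.08

$775.58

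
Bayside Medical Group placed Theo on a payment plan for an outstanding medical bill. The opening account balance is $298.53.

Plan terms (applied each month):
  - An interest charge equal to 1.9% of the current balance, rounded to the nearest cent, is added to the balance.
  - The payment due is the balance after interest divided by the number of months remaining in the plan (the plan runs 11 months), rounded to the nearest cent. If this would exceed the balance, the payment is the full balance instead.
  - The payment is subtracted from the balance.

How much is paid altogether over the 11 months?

Month 1: opening $298.53; interest $5.67 → $304.20; payment $27.65; balance $276.55
Month 2: opening $276.55; interest $5.25 → $281.80; payment $28.18; balance $253.62
Month 3: opening $253.62; interest $4.82 → $258.44; payment $28.72; balance $229.72
Month 4: opening $229.72; interest $4.36 → $234.08; payment $29.26; balance $204.82
Month 5: opening $204.82; interest $3.89 → $208.71; payment $29.82; balance $178.89
Month 6: opening $178.89; interest $3.40 → $182.29; payment $30.38; balance $151.91
Month 7: opening $151.91; interest $2.89 → $154.80; payment $30.96; balance $123.84
Month 8: opening $123.84; interest $2.35 → $126.19; payment $31.55; balance $94.64
Month 9: opening $94.64; interest $1.80 → $96.44; payment $32.15; balance $64.29
Month 10: opening $64.29; interest $1.22 → $65.51; payment $32.76; balance $32.75
Month 11: opening $32.75; interest $0.62 → $33.37; payment $33.37; balance $0.00
Total paid: $334.80

$334.80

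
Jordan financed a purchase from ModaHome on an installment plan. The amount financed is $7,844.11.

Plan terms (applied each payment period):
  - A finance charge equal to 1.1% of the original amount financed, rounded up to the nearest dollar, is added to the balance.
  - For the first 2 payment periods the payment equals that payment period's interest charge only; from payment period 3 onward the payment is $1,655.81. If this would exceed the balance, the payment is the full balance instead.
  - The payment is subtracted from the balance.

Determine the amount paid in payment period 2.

# | Opening | Interest | Payment | End bal
1 | $7,844.11 | $87.00 | $87.00 | $7,844.11
2 | $7,844.11 | $87.00 | $87.00 | $7,844.11

$87.00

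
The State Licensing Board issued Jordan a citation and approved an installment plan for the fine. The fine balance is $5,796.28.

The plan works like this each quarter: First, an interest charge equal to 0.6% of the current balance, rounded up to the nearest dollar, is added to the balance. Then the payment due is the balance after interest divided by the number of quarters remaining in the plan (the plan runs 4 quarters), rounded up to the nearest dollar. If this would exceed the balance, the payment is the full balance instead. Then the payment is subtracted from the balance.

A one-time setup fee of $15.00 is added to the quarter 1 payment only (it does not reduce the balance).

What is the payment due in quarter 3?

# | Opening | Interest | Payment | Fee | End bal
1 | $5,796.28 | $35.00 | $1,458.00 | $15.00 | $4,373.28
2 | $4,373.28 | $27.00 | $1,467.00 | — | $2,933.28
3 | $2,933.28 | $18.00 | $1,476.00 | — | $1,475.28

$1,476.00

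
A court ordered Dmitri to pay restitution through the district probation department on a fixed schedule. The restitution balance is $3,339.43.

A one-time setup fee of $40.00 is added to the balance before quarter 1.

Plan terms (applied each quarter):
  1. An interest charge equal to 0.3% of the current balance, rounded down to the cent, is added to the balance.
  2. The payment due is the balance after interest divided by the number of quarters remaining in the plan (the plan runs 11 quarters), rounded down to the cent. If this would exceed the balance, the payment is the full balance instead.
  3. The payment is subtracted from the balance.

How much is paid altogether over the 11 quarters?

$3,440.81

Quarter 1: opening $3,379.43; interest $10.13 → $3,389.56; payment $308.14; balance $3,081.42
Quarter 2: opening $3,081.42; interest $9.24 → $3,090.66; payment $309.06; balance $2,781.60
Quarter 3: opening $2,781.60; interest $8.34 → $2,789.94; payment $309.99; balance $2,479.95
Quarter 4: opening $2,479.95; interest $7.43 → $2,487.38; payment $310.92; balance $2,176.46
Quarter 5: opening $2,176.46; interest $6.52 → $2,182.98; payment $311.85; balance $1,871.13
Quarter 6: opening $1,871.13; interest $5.61 → $1,876.74; payment $312.79; balance $1,563.95
Quarter 7: opening $1,563.95; interest $4.69 → $1,568.64; payment $313.72; balance $1,254.92
Quarter 8: opening $1,254.92; interest $3.76 → $1,258.68; payment $314.67; balance $944.01
Quarter 9: opening $944.01; interest $2.83 → $946.84; payment $315.61; balance $631.23
Quarter 10: opening $631.23; interest $1.89 → $633.12; payment $316.56; balance $316.56
Quarter 11: opening $316.56; interest $0.94 → $317.50; payment $317.50; balance $0.00
Total paid: $3,440.81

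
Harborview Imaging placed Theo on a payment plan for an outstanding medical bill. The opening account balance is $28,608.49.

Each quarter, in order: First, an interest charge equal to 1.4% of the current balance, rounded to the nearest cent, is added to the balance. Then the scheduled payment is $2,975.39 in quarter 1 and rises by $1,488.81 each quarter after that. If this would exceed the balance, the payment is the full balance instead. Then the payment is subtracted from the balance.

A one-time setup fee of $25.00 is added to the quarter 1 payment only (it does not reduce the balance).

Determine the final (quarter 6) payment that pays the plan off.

Quarter 1: $28,608.49 +$400.52 interest = $29,009.01; pay $2,975.39 (+ $25.00 fee) → $26,033.62
Quarter 2: $26,033.62 +$364.47 interest = $26,398.09; pay $4,464.20 → $21,933.89
Quarter 3: $21,933.89 +$307.07 interest = $22,240.96; pay $5,953.01 → $16,287.95
Quarter 4: $16,287.95 +$228.03 interest = $16,515.98; pay $7,441.82 → $9,074.16
Quarter 5: $9,074.16 +$127.04 interest = $9,201.20; pay $8,930.63 → $270.57
Quarter 6: $270.57 +$3.79 interest = $274.36; pay $274.36 → $0.00

$274.36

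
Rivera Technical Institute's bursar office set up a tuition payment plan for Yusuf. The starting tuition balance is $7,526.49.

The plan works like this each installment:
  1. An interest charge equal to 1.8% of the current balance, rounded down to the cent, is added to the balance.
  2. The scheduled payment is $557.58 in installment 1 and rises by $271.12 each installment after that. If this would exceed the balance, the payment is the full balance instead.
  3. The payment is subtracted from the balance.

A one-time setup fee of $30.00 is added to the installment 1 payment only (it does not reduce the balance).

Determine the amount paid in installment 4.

$1,370.94

Installment 1: opening $7,526.49; interest $135.47 → $7,661.96; payment $557.58 (+ $30.00 fee); balance $7,104.38
Installment 2: opening $7,104.38; interest $127.87 → $7,232.25; payment $828.70; balance $6,403.55
Installment 3: opening $6,403.55; interest $115.26 → $6,518.81; payment $1,099.82; balance $5,418.99
Installment 4: opening $5,418.99; interest $97.54 → $5,516.53; payment $1,370.94; balance $4,145.59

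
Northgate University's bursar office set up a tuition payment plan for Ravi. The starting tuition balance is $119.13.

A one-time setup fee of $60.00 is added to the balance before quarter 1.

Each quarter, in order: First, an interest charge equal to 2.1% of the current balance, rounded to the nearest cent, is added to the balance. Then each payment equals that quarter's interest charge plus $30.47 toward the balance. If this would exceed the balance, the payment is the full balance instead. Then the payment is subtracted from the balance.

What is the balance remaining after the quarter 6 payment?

Quarter 1: opening $179.13; interest $3.76 → $182.89; payment $34.23; balance $148.66
Quarter 2: opening $148.66; interest $3.12 → $151.78; payment $33.59; balance $118.19
Quarter 3: opening $118.19; interest $2.48 → $120.67; payment $32.95; balance $87.72
Quarter 4: opening $87.72; interest $1.84 → $89.56; payment $32.31; balance $57.25
Quarter 5: opening $57.25; interest $1.20 → $58.45; payment $31.67; balance $26.78
Quarter 6: opening $26.78; interest $0.56 → $27.34; payment $27.34; balance $0.00

$0.00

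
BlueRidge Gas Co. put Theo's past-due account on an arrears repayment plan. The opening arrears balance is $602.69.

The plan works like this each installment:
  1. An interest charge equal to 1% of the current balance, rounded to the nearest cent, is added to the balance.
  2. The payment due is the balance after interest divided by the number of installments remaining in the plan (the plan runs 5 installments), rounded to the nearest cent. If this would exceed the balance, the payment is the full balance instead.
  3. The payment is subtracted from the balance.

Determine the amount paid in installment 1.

$121.74

Installment 1: $602.69 +$6.03 interest = $608.72; pay $121.74 → $486.98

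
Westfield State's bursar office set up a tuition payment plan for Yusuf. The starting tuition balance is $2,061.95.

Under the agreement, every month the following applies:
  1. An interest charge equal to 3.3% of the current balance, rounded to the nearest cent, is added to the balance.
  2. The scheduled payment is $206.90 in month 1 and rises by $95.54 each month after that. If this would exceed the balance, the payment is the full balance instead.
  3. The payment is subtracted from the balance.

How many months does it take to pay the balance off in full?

6

Month 1: opening $2,061.95; interest $68.04 → $2,129.99; payment $206.90; balance $1,923.09
Month 2: opening $1,923.09; interest $63.46 → $1,986.55; payment $302.44; balance $1,684.11
Month 3: opening $1,684.11; interest $55.58 → $1,739.69; payment $397.98; balance $1,341.71
Month 4: opening $1,341.71; interest $44.28 → $1,385.99; payment $493.52; balance $892.47
Month 5: opening $892.47; interest $29.45 → $921.92; payment $589.06; balance $332.86
Month 6: opening $332.86; interest $10.98 → $343.84; payment $343.84; balance $0.00
Balance reaches $0.00 in month 6.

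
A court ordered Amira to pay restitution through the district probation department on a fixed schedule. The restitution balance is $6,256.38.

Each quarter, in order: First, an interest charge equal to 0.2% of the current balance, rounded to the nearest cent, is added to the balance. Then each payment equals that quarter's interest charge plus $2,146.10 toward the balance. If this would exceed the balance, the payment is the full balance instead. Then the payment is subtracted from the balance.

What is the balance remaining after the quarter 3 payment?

$0.00

Quarter 1: opening $6,256.38; interest $12.51 → $6,268.89; payment $2,158.61; balance $4,110.28
Quarter 2: opening $4,110.28; interest $8.22 → $4,118.50; payment $2,154.32; balance $1,964.18
Quarter 3: opening $1,964.18; interest $3.93 → $1,968.11; payment $1,968.11; balance $0.00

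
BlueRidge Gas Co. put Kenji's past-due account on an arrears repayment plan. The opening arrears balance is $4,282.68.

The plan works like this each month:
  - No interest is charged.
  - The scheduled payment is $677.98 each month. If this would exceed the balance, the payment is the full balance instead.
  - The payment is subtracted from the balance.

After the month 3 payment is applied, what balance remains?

Month 1: $4,282.68 − $677.98 → $3,604.70
Month 2: $3,604.70 − $677.98 → $2,926.72
Month 3: $2,926.72 − $677.98 → $2,248.74

$2,248.74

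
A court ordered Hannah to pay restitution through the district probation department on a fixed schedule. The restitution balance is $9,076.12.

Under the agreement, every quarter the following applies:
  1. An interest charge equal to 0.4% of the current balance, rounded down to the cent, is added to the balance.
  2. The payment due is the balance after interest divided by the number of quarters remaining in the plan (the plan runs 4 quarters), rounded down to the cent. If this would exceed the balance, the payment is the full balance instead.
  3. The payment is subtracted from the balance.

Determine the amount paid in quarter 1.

$2,278.10

# | Opening | Interest | Payment | End bal
1 | $9,076.12 | $36.30 | $2,278.10 | $6,834.32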